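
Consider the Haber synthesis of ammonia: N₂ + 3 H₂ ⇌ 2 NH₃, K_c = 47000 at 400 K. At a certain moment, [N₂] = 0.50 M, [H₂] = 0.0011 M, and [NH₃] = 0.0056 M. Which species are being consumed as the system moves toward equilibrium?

Q_c = [NH₃]² / ([N₂]·[H₂]³) = (0.0056)² / ((0.50)·(0.0011)³) = 47000
Q_c = 47000 = K_c; the system is at equilibrium.

none (at equilibrium)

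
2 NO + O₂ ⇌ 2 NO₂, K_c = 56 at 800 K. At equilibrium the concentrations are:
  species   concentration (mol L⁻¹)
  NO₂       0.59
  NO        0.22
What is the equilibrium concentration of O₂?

At equilibrium, K_c = [NO₂]² / ([NO]²·[O₂]) = 56.
(0.59)² / ((0.22)²·([O₂])) = 56
[O₂] = 0.128 = 0.13 mol L⁻¹

[O₂] = 0.13 mol L⁻¹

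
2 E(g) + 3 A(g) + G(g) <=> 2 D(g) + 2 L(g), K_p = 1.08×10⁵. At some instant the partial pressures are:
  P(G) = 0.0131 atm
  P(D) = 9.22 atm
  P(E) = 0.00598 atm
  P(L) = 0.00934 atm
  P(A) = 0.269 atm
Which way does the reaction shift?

to the left

Q_p = P(D)²·P(L)² / (P(E)²·P(A)³·P(G)) = (9.22)²·(0.00934)² / ((0.00598)²·(0.269)³·(0.0131)) = 8.13×10⁵
Q_p = 8.13×10⁵ > K_p = 1.08×10⁵, so the reverse reaction proceeds.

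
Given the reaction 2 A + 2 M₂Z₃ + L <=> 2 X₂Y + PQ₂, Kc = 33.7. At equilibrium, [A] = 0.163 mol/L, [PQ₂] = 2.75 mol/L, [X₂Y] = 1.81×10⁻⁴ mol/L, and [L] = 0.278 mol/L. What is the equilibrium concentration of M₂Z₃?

At equilibrium, Kc = [X₂Y]²·[PQ₂] / ([A]²·[M₂Z₃]²·[L]) = 33.7.
(1.81×10⁻⁴)²·(2.75) / ((0.163)²·([M₂Z₃])²·(0.278)) = 33.7
[M₂Z₃]² = 3.62×10⁻⁷ ⇒ [M₂Z₃] = 6.02×10⁻⁴ mol/L

[M₂Z₃] = 6.02×10⁻⁴ mol/L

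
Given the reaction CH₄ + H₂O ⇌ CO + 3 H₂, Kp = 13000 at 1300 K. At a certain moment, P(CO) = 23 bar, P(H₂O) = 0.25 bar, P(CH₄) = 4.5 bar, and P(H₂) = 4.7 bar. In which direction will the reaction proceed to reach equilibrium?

forward (toward products)

Qp = P(CO)·P(H₂)³ / (P(CH₄)·P(H₂O)) = (23)·(4.7)³ / ((4.5)·(0.25)) = 2100
Qp = 2100 < Kp = 13000, so the forward reaction proceeds.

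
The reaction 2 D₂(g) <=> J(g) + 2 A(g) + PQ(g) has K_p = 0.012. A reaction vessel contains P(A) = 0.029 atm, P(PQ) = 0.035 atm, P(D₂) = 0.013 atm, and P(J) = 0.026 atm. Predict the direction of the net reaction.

to the right

Q_p = P(J)·P(A)²·P(PQ) / P(D₂)² = (0.026)·(0.029)²·(0.035) / (0.013)² = 0.0045
Q_p = 0.0045 < K_p = 0.012, so the forward reaction proceeds.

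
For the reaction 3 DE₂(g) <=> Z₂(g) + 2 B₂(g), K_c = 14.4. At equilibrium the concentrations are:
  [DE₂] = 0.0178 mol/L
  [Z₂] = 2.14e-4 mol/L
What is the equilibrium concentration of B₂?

At equilibrium, K_c = [Z₂]·[B₂]² / [DE₂]³ = 14.4.
(2.14e-4)·([B₂])² / (0.0178)³ = 14.4
[B₂]² = 0.379 ⇒ [B₂] = 0.616 mol/L

[B₂] = 0.616 mol/L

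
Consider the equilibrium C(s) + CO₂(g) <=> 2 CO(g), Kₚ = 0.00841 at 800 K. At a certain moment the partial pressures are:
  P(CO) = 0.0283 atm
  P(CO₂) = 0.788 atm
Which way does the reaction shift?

toward products

(C is a pure solid — omitted from Qₚ.)
Qₚ = P(CO)² / P(CO₂) = (0.0283)² / (0.788) = 0.00102
Qₚ = 0.00102 < Kₚ = 0.00841, so the forward reaction proceeds.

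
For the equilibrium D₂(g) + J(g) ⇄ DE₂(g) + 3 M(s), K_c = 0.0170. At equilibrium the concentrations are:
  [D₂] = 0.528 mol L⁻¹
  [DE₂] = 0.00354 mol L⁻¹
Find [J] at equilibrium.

[J] = 0.394 mol L⁻¹

(M is a pure solid — omitted from K_c.)
At equilibrium, K_c = [DE₂] / ([D₂]·[J]) = 0.0170.
(0.00354) / ((0.528)·([J])) = 0.0170
[J] = 0.394 mol L⁻¹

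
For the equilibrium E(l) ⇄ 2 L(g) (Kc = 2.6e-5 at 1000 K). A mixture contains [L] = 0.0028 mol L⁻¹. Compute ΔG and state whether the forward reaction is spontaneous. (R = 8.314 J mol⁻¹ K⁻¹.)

ΔG = -9.97 kJ/mol; the forward reaction is spontaneous

(E is a pure liquid — omitted from Qc.)
Qc = [L]² = (0.0028)² = 7.84e-6
ΔG = RT ln(Qc/Kc) = (8.314 J mol⁻¹ K⁻¹)(1000 K) × ln(7.84e-6/2.6e-5)
   = (8.314 kJ/mol)(-1.199) = -9.97 kJ/mol
ΔG < 0, so the forward reaction is spontaneous (proceeds forward).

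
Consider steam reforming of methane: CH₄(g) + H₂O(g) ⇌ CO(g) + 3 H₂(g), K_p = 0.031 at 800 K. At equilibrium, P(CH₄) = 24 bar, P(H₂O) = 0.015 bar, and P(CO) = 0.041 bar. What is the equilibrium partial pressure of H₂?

P(H₂) = 0.65 bar

At equilibrium, K_p = P(CO)·P(H₂)³ / (P(CH₄)·P(H₂O)) = 0.031.
(0.041)·(P(H₂))³ / ((24)·(0.015)) = 0.031
P(H₂)³ = 0.272 ⇒ P(H₂) = 0.65 bar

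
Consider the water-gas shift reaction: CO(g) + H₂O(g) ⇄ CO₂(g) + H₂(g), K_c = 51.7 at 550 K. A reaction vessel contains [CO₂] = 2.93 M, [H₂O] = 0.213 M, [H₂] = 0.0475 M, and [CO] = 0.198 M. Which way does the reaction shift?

toward products

Q_c = [CO₂]·[H₂] / ([CO]·[H₂O]) = (2.93)·(0.0475) / ((0.198)·(0.213)) = 3.30
Q_c = 3.30 < K_c = 51.7, so the forward reaction proceeds.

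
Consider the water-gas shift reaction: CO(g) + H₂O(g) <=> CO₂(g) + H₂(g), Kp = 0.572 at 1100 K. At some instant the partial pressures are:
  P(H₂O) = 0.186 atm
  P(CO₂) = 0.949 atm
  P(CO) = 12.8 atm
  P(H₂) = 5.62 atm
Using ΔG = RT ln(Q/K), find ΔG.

ΔG = 12.5 kJ/mol

Qp = P(CO₂)·P(H₂) / (P(CO)·P(H₂O)) = (0.949)·(5.62) / ((12.8)·(0.186)) = 2.24
ΔG = RT ln(Qp/Kp) = (8.314 J mol⁻¹ K⁻¹)(1100 K) × ln(2.24/0.572)
   = (9.145 kJ/mol)(1.365) = 12.5 kJ/mol
ΔG > 0, so the forward reaction is non-spontaneous (proceeds in reverse).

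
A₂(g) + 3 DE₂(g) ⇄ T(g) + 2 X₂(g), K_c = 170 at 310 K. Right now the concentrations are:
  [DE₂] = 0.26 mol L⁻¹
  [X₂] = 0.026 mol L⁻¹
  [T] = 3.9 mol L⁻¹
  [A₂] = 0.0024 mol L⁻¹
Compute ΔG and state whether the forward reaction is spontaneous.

Q_c = [T]·[X₂]² / ([A₂]·[DE₂]³) = (3.9)·(0.026)² / ((0.0024)·(0.26)³) = 62.5
ΔG = RT ln(Q_c/K_c) = (8.314 J mol⁻¹ K⁻¹)(310 K) × ln(62.5/170)
   = (2.577 kJ/mol)(-1.001) = -2.58 kJ/mol
ΔG < 0, so the forward reaction is spontaneous (proceeds forward).

ΔG = -2.58 kJ/mol; the forward reaction is spontaneous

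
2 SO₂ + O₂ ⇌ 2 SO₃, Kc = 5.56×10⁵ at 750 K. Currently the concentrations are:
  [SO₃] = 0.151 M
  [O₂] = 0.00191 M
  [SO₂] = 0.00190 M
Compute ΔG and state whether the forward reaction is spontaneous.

ΔG = 11.1 kJ/mol; the forward reaction is non-spontaneous

Qc = [SO₃]² / ([SO₂]²·[O₂]) = (0.151)² / ((0.00190)²·(0.00191)) = 3.31×10⁶
ΔG = RT ln(Qc/Kc) = (8.314 J mol⁻¹ K⁻¹)(750 K) × ln(3.31×10⁶/5.56×10⁵)
   = (6.236 kJ/mol)(1.784) = 11.1 kJ/mol
ΔG > 0, so the forward reaction is non-spontaneous (proceeds in reverse).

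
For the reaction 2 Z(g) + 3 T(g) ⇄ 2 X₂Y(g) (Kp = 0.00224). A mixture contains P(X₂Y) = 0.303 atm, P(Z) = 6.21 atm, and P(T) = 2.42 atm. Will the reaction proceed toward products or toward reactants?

Qp = P(X₂Y)² / (P(Z)²·P(T)³) = (0.303)² / ((6.21)²·(2.42)³) = 1.68×10⁻⁴
Qp = 1.68×10⁻⁴ < Kp = 0.00224, so the forward reaction proceeds.

forward (toward products)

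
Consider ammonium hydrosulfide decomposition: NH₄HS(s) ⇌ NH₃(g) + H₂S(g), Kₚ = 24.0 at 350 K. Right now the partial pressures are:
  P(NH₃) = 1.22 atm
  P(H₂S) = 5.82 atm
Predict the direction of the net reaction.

toward products

(NH₄HS is a pure solid — omitted from Qₚ.)
Qₚ = P(NH₃)·P(H₂S) = (1.22)·(5.82) = 7.10
Qₚ = 7.10 < Kₚ = 24.0, so the forward reaction proceeds.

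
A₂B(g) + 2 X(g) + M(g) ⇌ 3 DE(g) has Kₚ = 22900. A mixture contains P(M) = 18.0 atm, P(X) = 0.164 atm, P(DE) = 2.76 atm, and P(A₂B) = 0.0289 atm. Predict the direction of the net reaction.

Qₚ = P(DE)³ / (P(A₂B)·P(X)²·P(M)) = (2.76)³ / ((0.0289)·(0.164)²·(18.0)) = 1500
Qₚ = 1500 < Kₚ = 22900, so the forward reaction proceeds.

to the right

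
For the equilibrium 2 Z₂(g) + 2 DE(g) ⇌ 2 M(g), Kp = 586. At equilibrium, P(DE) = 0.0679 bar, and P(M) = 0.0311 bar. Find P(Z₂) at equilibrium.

At equilibrium, Kp = P(M)² / (P(Z₂)²·P(DE)²) = 586.
(0.0311)² / ((P(Z₂))²·(0.0679)²) = 586
P(Z₂)² = 3.58×10⁻⁴ ⇒ P(Z₂) = 0.0189 bar

P(Z₂) = 0.0189 bar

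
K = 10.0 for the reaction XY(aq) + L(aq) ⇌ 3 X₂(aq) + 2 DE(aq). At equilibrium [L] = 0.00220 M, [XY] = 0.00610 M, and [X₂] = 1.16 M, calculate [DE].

[DE] = 0.00927 M

At equilibrium, K = [X₂]³·[DE]² / ([XY]·[L]) = 10.0.
(1.16)³·([DE])² / ((0.00610)·(0.00220)) = 10.0
[DE]² = 8.60×10⁻⁵ ⇒ [DE] = 0.00927 M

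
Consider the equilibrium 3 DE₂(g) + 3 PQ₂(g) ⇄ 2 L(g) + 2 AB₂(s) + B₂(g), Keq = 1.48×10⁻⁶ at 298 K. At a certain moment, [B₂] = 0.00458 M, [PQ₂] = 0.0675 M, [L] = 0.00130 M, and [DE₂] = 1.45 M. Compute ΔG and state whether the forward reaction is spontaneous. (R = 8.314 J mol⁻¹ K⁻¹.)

ΔG = 4.26 kJ/mol; the forward reaction is non-spontaneous

(AB₂ is a pure solid — omitted from Q.)
Q = [L]²·[B₂] / ([DE₂]³·[PQ₂]³) = (0.00130)²·(0.00458) / ((1.45)³·(0.0675)³) = 8.26×10⁻⁶
ΔG = RT ln(Q/Keq) = (8.314 J mol⁻¹ K⁻¹)(298 K) × ln(8.26×10⁻⁶/1.48×10⁻⁶)
   = (2.478 kJ/mol)(1.719) = 4.26 kJ/mol
ΔG > 0, so the forward reaction is non-spontaneous (proceeds in reverse).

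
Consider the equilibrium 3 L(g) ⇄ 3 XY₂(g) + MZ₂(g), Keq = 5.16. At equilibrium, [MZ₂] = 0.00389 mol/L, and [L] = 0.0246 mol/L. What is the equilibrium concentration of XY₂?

At equilibrium, Keq = [XY₂]³·[MZ₂] / [L]³ = 5.16.
([XY₂])³·(0.00389) / (0.0246)³ = 5.16
[XY₂]³ = 0.0197 ⇒ [XY₂] = 0.270 mol/L

[XY₂] = 0.270 mol/L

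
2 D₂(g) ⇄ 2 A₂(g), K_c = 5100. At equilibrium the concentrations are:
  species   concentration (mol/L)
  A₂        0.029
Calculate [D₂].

[D₂] = 4.1×10⁻⁴ mol/L

At equilibrium, K_c = [A₂]² / [D₂]² = 5100.
(0.029)² / ([D₂])² = 5100
[D₂]² = 1.65×10⁻⁷ ⇒ [D₂] = 4.1×10⁻⁴ mol/L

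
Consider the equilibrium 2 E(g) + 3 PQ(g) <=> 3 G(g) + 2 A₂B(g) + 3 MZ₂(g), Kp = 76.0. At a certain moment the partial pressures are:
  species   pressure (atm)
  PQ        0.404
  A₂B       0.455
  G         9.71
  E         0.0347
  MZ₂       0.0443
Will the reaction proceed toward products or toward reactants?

toward reactants

Qp = P(G)³·P(A₂B)²·P(MZ₂)³ / (P(E)²·P(PQ)³) = (9.71)³·(0.455)²·(0.0443)³ / ((0.0347)²·(0.404)³) = 208
Qp = 208 > Kp = 76.0, so the reverse reaction proceeds.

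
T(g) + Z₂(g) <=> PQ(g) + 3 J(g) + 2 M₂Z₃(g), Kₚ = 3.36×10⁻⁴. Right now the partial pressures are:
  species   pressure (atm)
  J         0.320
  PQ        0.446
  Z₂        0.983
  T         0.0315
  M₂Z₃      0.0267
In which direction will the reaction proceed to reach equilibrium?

Qₚ = P(PQ)·P(J)³·P(M₂Z₃)² / (P(T)·P(Z₂)) = (0.446)·(0.320)³·(0.0267)² / ((0.0315)·(0.983)) = 3.36×10⁻⁴
Qₚ = 3.36×10⁻⁴ = Kₚ, so the system is already at equilibrium.

no net change (already at equilibrium)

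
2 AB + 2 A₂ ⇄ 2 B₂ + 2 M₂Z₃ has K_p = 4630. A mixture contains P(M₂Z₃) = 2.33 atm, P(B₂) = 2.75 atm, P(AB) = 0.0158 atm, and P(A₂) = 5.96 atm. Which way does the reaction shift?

no net change (already at equilibrium)

Q_p = P(B₂)²·P(M₂Z₃)² / (P(AB)²·P(A₂)²) = (2.75)²·(2.33)² / ((0.0158)²·(5.96)²) = 4630
Q_p = 4630 = K_p, so the system is already at equilibrium.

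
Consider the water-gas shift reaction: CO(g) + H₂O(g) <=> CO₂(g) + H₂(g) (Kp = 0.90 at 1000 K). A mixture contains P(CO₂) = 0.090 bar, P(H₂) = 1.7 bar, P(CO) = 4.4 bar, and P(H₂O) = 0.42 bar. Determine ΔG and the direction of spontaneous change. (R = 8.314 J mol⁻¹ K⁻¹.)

ΔG = -19.8 kJ/mol; the forward reaction is spontaneous

Qp = P(CO₂)·P(H₂) / (P(CO)·P(H₂O)) = (0.090)·(1.7) / ((4.4)·(0.42)) = 0.0828
ΔG = RT ln(Qp/Kp) = (8.314 J mol⁻¹ K⁻¹)(1000 K) × ln(0.0828/0.90)
   = (8.314 kJ/mol)(-2.386) = -19.8 kJ/mol
ΔG < 0, so the forward reaction is spontaneous (proceeds forward).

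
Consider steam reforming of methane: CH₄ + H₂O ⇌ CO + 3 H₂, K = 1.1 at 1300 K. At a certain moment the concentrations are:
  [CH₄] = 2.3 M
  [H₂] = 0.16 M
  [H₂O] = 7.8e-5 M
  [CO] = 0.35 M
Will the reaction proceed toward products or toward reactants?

Q = [CO]·[H₂]³ / ([CH₄]·[H₂O]) = (0.35)·(0.16)³ / ((2.3)·(7.8e-5)) = 8.0
Q = 8.0 > K = 1.1, so the reverse reaction proceeds.

to the left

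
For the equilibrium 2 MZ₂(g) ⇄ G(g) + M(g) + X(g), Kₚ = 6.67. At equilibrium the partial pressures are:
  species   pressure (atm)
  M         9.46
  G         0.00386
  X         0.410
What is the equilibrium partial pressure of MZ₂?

At equilibrium, Kₚ = P(G)·P(M)·P(X) / P(MZ₂)² = 6.67.
(0.00386)·(9.46)·(0.410) / (P(MZ₂))² = 6.67
P(MZ₂)² = 0.00224 ⇒ P(MZ₂) = 0.0474 atm

P(MZ₂) = 0.0474 atm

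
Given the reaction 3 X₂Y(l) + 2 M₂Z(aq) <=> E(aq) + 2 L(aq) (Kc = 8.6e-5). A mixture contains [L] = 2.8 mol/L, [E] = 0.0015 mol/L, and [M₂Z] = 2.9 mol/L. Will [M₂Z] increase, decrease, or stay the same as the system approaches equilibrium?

increase

(X₂Y is a pure liquid — omitted from Qc.)
Qc = [E]·[L]² / [M₂Z]² = (0.0015)·(2.8)² / (2.9)² = 0.0014
Qc = 0.0014 > Kc = 8.6e-5: net reverse reaction.
M₂Z is a reactant, so it increases.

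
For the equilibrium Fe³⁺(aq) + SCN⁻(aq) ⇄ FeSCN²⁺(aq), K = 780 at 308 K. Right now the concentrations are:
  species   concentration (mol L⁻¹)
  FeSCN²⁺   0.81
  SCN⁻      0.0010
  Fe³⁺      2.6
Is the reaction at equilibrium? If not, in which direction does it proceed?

forward (toward products)

Q = [FeSCN²⁺] / ([Fe³⁺]·[SCN⁻]) = (0.81) / ((2.6)·(0.0010)) = 310
Q = 310 < K = 780, so the forward reaction proceeds.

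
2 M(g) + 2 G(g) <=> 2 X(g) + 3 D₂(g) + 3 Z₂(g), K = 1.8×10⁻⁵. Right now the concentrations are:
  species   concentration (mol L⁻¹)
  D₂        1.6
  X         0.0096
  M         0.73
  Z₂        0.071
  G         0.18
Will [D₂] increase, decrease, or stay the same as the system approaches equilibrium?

Q = [X]²·[D₂]³·[Z₂]³ / ([M]²·[G]²) = (0.0096)²·(1.6)³·(0.071)³ / ((0.73)²·(0.18)²) = 7.8×10⁻⁶
Q = 7.8×10⁻⁶ < K = 1.8×10⁻⁵: net forward reaction.
D₂ is a product, so it increases.

increase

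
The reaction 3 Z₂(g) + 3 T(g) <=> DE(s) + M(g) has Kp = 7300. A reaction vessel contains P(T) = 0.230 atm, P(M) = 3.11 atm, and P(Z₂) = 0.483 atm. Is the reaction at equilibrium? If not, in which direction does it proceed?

to the right

(DE is a pure solid — omitted from Qp.)
Qp = P(M) / (P(Z₂)³·P(T)³) = (3.11) / ((0.483)³·(0.230)³) = 2270
Qp = 2270 < Kp = 7300, so the forward reaction proceeds.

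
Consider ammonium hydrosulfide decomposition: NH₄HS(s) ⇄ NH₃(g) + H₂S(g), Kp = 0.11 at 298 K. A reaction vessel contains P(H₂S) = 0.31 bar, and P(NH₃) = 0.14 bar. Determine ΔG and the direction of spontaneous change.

(NH₄HS is a pure solid — omitted from Qp.)
Qp = P(NH₃)·P(H₂S) = (0.14)·(0.31) = 0.0434
ΔG = RT ln(Qp/Kp) = (8.314 J mol⁻¹ K⁻¹)(298 K) × ln(0.0434/0.11)
   = (2.478 kJ/mol)(-0.9300) = -2.30 kJ/mol
ΔG < 0, so the forward reaction is spontaneous (proceeds forward).

ΔG = -2.30 kJ/mol; the forward reaction is spontaneous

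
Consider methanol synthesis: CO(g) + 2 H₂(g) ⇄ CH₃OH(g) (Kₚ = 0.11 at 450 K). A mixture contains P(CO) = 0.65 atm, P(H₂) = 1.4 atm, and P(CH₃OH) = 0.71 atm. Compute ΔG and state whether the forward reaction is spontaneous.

Qₚ = P(CH₃OH) / (P(CO)·P(H₂)²) = (0.71) / ((0.65)·(1.4)²) = 0.557
ΔG = RT ln(Qₚ/Kₚ) = (8.314 J mol⁻¹ K⁻¹)(450 K) × ln(0.557/0.11)
   = (3.741 kJ/mol)(1.622) = 6.07 kJ/mol
ΔG > 0, so the forward reaction is non-spontaneous (proceeds in reverse).

ΔG = 6.07 kJ/mol; the forward reaction is non-spontaneous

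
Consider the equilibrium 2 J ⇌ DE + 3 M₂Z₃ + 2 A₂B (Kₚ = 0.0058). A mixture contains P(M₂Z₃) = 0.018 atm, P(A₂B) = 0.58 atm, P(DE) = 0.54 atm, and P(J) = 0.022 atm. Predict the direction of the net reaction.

Qₚ = P(DE)·P(M₂Z₃)³·P(A₂B)² / P(J)² = (0.54)·(0.018)³·(0.58)² / (0.022)² = 0.0022
Qₚ = 0.0022 < Kₚ = 0.0058, so the forward reaction proceeds.

toward products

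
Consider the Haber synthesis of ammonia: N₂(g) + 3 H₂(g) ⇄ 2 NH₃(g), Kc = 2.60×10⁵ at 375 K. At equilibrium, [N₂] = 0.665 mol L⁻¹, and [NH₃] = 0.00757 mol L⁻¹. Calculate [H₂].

At equilibrium, Kc = [NH₃]² / ([N₂]·[H₂]³) = 2.60×10⁵.
(0.00757)² / ((0.665)·([H₂])³) = 2.60×10⁵
[H₂]³ = 3.31×10⁻¹⁰ ⇒ [H₂] = 6.92×10⁻⁴ mol L⁻¹

[H₂] = 6.92×10⁻⁴ mol L⁻¹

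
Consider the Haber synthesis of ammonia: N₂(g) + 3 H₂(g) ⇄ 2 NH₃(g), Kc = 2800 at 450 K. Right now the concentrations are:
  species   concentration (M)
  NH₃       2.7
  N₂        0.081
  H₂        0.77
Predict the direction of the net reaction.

Qc = [NH₃]² / ([N₂]·[H₂]³) = (2.7)² / ((0.081)·(0.77)³) = 200
Qc = 200 < Kc = 2800, so the forward reaction proceeds.

in the forward direction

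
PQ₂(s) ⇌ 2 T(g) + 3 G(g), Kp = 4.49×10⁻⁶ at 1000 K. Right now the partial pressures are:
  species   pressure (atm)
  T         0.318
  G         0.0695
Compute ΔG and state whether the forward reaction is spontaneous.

ΔG = 16.8 kJ/mol; the forward reaction is non-spontaneous

(PQ₂ is a pure solid — omitted from Qp.)
Qp = P(T)²·P(G)³ = (0.318)²·(0.0695)³ = 3.39×10⁻⁵
ΔG = RT ln(Qp/Kp) = (8.314 J mol⁻¹ K⁻¹)(1000 K) × ln(3.39×10⁻⁵/4.49×10⁻⁶)
   = (8.314 kJ/mol)(2.022) = 16.8 kJ/mol
ΔG > 0, so the forward reaction is non-spontaneous (proceeds in reverse).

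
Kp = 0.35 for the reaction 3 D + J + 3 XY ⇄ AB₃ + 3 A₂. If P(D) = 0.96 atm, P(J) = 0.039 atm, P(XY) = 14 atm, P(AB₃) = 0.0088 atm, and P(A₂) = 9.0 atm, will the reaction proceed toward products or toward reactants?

toward products

Qp = P(AB₃)·P(A₂)³ / (P(D)³·P(J)·P(XY)³) = (0.0088)·(9.0)³ / ((0.96)³·(0.039)·(14)³) = 0.068
Qp = 0.068 < Kp = 0.35, so the forward reaction proceeds.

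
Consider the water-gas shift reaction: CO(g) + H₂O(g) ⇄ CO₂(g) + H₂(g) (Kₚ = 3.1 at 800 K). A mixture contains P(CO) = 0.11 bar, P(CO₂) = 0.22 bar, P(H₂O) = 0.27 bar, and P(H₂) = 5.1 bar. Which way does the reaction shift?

reverse (toward reactants)

Qₚ = P(CO₂)·P(H₂) / (P(CO)·P(H₂O)) = (0.22)·(5.1) / ((0.11)·(0.27)) = 38
Qₚ = 38 > Kₚ = 3.1, so the reverse reaction proceeds.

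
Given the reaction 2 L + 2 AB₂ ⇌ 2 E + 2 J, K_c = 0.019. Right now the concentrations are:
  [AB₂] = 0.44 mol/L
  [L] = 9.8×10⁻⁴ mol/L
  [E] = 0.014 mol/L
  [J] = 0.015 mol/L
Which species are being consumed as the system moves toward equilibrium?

Q_c = [E]²·[J]² / ([L]²·[AB₂]²) = (0.014)²·(0.015)² / ((9.8×10⁻⁴)²·(0.44)²) = 0.24
Q_c = 0.24 > K_c = 0.019: net reverse reaction.

E, J (products)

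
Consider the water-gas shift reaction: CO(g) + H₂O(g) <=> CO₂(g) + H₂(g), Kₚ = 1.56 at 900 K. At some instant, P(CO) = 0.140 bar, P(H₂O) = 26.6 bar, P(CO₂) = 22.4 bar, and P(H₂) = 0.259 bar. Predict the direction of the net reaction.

Qₚ = P(CO₂)·P(H₂) / (P(CO)·P(H₂O)) = (22.4)·(0.259) / ((0.140)·(26.6)) = 1.56
Qₚ = 1.56 = Kₚ, so the system is already at equilibrium.

no net change (already at equilibrium)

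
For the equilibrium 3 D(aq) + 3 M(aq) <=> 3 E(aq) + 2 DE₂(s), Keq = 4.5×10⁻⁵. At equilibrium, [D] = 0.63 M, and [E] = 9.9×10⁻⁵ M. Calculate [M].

(DE₂ is a pure solid — omitted from Keq.)
At equilibrium, Keq = [E]³ / ([D]³·[M]³) = 4.5×10⁻⁵.
(9.9×10⁻⁵)³ / ((0.63)³·([M])³) = 4.5×10⁻⁵
[M]³ = 8.62×10⁻⁸ ⇒ [M] = 0.0044 M

[M] = 0.0044 M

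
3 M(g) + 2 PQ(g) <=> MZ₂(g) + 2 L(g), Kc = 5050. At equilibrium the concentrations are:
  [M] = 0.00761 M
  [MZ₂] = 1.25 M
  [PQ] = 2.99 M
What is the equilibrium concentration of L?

At equilibrium, Kc = [MZ₂]·[L]² / ([M]³·[PQ]²) = 5050.
(1.25)·([L])² / ((0.00761)³·(2.99)²) = 5050
[L]² = 0.0159 ⇒ [L] = 0.126 M

[L] = 0.126 M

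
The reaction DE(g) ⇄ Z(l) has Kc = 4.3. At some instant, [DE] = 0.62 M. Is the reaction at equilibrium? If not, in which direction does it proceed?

to the right

(Z is a pure liquid — omitted from Qc.)
Qc = 1 / [DE] = 1 / (0.62) = 1.6
Qc = 1.6 < Kc = 4.3, so the forward reaction proceeds.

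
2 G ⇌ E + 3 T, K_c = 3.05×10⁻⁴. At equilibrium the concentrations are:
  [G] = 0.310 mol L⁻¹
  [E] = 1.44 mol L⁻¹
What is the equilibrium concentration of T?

At equilibrium, K_c = [E]·[T]³ / [G]² = 3.05×10⁻⁴.
(1.44)·([T])³ / (0.310)² = 3.05×10⁻⁴
[T]³ = 2.04×10⁻⁵ ⇒ [T] = 0.0273 mol L⁻¹

[T] = 0.0273 mol L⁻¹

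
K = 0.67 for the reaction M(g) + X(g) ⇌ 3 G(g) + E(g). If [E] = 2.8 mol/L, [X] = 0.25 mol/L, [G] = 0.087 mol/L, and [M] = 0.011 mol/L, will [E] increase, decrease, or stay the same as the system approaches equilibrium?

Q = [G]³·[E] / ([M]·[X]) = (0.087)³·(2.8) / ((0.011)·(0.25)) = 0.67
Q = 0.67 = K; the system is at equilibrium.

stay the same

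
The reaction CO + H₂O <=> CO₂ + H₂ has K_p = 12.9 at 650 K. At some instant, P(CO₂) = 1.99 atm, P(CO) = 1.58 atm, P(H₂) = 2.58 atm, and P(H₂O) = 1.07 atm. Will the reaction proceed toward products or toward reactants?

to the right

Q_p = P(CO₂)·P(H₂) / (P(CO)·P(H₂O)) = (1.99)·(2.58) / ((1.58)·(1.07)) = 3.04
Q_p = 3.04 < K_p = 12.9, so the forward reaction proceeds.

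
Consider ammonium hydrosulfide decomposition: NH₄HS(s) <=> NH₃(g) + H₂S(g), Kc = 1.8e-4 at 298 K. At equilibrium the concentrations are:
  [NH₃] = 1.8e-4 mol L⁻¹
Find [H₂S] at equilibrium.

(NH₄HS is a pure solid — omitted from Kc.)
At equilibrium, Kc = [NH₃]·[H₂S] = 1.8e-4.
(1.8e-4)·([H₂S]) = 1.8e-4
[H₂S] = 1.00 = 1.0 mol L⁻¹

[H₂S] = 1.0 mol L⁻¹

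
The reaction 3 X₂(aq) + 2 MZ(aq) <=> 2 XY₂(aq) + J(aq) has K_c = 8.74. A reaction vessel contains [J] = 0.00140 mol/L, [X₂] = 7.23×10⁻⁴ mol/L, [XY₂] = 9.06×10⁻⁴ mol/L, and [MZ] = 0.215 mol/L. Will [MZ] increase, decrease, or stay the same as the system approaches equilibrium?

increase

Q_c = [XY₂]²·[J] / ([X₂]³·[MZ]²) = (9.06×10⁻⁴)²·(0.00140) / ((7.23×10⁻⁴)³·(0.215)²) = 65.8
Q_c = 65.8 > K_c = 8.74: net reverse reaction.
MZ is a reactant, so it increases.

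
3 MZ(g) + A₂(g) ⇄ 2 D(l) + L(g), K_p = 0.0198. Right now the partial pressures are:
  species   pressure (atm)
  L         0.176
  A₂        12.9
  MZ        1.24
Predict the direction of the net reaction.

to the right

(D is a pure liquid — omitted from Q_p.)
Q_p = P(L) / (P(MZ)³·P(A₂)) = (0.176) / ((1.24)³·(12.9)) = 0.00716
Q_p = 0.00716 < K_p = 0.0198, so the forward reaction proceeds.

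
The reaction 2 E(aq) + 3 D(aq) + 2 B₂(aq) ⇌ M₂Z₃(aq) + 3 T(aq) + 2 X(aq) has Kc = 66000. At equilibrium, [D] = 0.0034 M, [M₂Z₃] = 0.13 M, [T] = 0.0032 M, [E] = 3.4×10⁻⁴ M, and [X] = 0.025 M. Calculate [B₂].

At equilibrium, Kc = [M₂Z₃]·[T]³·[X]² / ([E]²·[D]³·[B₂]²) = 66000.
(0.13)·(0.0032)³·(0.025)² / ((3.4×10⁻⁴)²·(0.0034)³·([B₂])²) = 66000
[B₂]² = 0.00888 ⇒ [B₂] = 0.094 M

[B₂] = 0.094 M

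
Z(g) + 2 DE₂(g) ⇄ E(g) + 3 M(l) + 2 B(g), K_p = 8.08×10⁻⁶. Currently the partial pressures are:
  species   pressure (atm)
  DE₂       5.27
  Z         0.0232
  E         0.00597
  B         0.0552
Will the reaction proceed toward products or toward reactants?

in the reverse direction

(M is a pure liquid — omitted from Q_p.)
Q_p = P(E)·P(B)² / (P(Z)·P(DE₂)²) = (0.00597)·(0.0552)² / ((0.0232)·(5.27)²) = 2.82×10⁻⁵
Q_p = 2.82×10⁻⁵ > K_p = 8.08×10⁻⁶, so the reverse reaction proceeds.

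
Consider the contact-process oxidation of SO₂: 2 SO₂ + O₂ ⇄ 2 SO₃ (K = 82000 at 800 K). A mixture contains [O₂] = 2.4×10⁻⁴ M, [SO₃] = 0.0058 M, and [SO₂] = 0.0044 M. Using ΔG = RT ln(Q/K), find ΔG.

Q = [SO₃]² / ([SO₂]²·[O₂]) = (0.0058)² / ((0.0044)²·(2.4×10⁻⁴)) = 7240
ΔG = RT ln(Q/K) = (8.314 J mol⁻¹ K⁻¹)(800 K) × ln(7240/82000)
   = (6.651 kJ/mol)(-2.427) = -16.1 kJ/mol
ΔG < 0, so the forward reaction is spontaneous (proceeds forward).

ΔG = -16.1 kJ/mol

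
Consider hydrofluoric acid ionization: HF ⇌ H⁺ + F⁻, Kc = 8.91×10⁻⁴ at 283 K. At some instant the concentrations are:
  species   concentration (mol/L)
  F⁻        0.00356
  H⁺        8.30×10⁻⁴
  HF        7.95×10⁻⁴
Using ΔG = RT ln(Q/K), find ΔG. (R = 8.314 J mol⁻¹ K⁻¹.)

ΔG = 3.36 kJ/mol

Qc = [H⁺]·[F⁻] / [HF] = (8.30×10⁻⁴)·(0.00356) / (7.95×10⁻⁴) = 0.00372
ΔG = RT ln(Qc/Kc) = (8.314 J mol⁻¹ K⁻¹)(283 K) × ln(0.00372/8.91×10⁻⁴)
   = (2.353 kJ/mol)(1.429) = 3.36 kJ/mol
ΔG > 0, so the forward reaction is non-spontaneous (proceeds in reverse).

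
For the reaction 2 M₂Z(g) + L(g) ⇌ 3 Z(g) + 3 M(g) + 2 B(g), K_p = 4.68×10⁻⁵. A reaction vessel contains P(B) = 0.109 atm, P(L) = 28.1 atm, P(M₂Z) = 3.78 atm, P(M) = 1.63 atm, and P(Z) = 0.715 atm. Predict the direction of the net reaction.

Q_p = P(Z)³·P(M)³·P(B)² / (P(M₂Z)²·P(L)) = (0.715)³·(1.63)³·(0.109)² / ((3.78)²·(28.1)) = 4.68×10⁻⁵
Q_p = 4.68×10⁻⁵ = K_p, so the system is already at equilibrium.

no net change (already at equilibrium)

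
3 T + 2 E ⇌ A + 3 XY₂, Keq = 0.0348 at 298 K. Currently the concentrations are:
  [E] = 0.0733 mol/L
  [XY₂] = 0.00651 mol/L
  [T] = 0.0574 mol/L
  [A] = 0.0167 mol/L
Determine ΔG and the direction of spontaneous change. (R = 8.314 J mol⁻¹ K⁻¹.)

ΔG = -5.05 kJ/mol; the forward reaction is spontaneous

Q = [A]·[XY₂]³ / ([T]³·[E]²) = (0.0167)·(0.00651)³ / ((0.0574)³·(0.0733)²) = 0.00453
ΔG = RT ln(Q/Keq) = (8.314 J mol⁻¹ K⁻¹)(298 K) × ln(0.00453/0.0348)
   = (2.478 kJ/mol)(-2.039) = -5.05 kJ/mol
ΔG < 0, so the forward reaction is spontaneous (proceeds forward).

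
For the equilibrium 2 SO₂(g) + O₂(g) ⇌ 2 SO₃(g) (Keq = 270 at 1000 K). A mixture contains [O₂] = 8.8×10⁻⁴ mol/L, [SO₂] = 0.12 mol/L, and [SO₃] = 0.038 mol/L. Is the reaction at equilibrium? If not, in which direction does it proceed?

Q = [SO₃]² / ([SO₂]²·[O₂]) = (0.038)² / ((0.12)²·(8.8×10⁻⁴)) = 110
Q = 110 < Keq = 270, so the forward reaction proceeds.

forward (toward products)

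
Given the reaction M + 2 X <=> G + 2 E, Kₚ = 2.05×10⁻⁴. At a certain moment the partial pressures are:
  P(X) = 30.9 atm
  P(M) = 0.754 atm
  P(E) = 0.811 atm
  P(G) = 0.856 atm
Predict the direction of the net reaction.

Qₚ = P(G)·P(E)² / (P(M)·P(X)²) = (0.856)·(0.811)² / ((0.754)·(30.9)²) = 7.82×10⁻⁴
Qₚ = 7.82×10⁻⁴ > Kₚ = 2.05×10⁻⁴, so the reverse reaction proceeds.

reverse (toward reactants)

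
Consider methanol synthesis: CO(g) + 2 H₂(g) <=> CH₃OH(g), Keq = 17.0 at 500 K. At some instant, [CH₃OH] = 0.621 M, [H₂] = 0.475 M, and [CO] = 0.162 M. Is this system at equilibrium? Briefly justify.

Q = [CH₃OH] / ([CO]·[H₂]²) = (0.621) / ((0.162)·(0.475)²) = 17.0
Q = 17.0 = Keq; the system is at equilibrium.

yes, at equilibrium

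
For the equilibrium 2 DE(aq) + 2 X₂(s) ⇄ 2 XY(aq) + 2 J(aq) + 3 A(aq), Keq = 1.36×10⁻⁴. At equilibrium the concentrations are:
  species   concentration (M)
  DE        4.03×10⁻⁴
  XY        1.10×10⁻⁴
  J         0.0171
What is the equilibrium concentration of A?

(X₂ is a pure solid — omitted from Keq.)
At equilibrium, Keq = [XY]²·[J]²·[A]³ / [DE]² = 1.36×10⁻⁴.
(1.10×10⁻⁴)²·(0.0171)²·([A])³ / (4.03×10⁻⁴)² = 1.36×10⁻⁴
[A]³ = 6.24 ⇒ [A] = 1.84 M

[A] = 1.84 M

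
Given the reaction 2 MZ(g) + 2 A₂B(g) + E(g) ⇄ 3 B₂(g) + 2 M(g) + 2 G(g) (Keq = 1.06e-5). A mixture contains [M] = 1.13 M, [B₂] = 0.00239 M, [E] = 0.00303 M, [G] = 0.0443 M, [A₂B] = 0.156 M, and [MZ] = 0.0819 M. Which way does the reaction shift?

in the reverse direction

Q = [B₂]³·[M]²·[G]² / ([MZ]²·[A₂B]²·[E]) = (0.00239)³·(1.13)²·(0.0443)² / ((0.0819)²·(0.156)²·(0.00303)) = 6.92e-5
Q = 6.92e-5 > Keq = 1.06e-5, so the reverse reaction proceeds.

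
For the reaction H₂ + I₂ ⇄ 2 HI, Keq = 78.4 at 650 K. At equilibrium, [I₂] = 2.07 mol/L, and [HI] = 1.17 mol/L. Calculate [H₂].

[H₂] = 0.00844 mol/L

At equilibrium, Keq = [HI]² / ([H₂]·[I₂]) = 78.4.
(1.17)² / (([H₂])·(2.07)) = 78.4
[H₂] = 0.00844 mol/L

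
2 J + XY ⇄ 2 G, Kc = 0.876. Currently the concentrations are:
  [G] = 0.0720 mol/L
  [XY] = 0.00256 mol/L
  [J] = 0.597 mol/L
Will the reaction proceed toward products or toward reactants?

reverse (toward reactants)

Qc = [G]² / ([J]²·[XY]) = (0.0720)² / ((0.597)²·(0.00256)) = 5.68
Qc = 5.68 > Kc = 0.876, so the reverse reaction proceeds.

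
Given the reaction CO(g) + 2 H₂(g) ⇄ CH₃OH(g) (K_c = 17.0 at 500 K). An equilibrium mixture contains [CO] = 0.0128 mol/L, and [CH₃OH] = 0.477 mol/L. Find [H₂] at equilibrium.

[H₂] = 1.48 mol/L

At equilibrium, K_c = [CH₃OH] / ([CO]·[H₂]²) = 17.0.
(0.477) / ((0.0128)·([H₂])²) = 17.0
[H₂]² = 2.19 ⇒ [H₂] = 1.48 mol/L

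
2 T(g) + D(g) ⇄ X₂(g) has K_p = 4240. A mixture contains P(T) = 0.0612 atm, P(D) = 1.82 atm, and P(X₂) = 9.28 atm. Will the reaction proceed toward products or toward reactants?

Q_p = P(X₂) / (P(T)²·P(D)) = (9.28) / ((0.0612)²·(1.82)) = 1360
Q_p = 1360 < K_p = 4240, so the forward reaction proceeds.

to the right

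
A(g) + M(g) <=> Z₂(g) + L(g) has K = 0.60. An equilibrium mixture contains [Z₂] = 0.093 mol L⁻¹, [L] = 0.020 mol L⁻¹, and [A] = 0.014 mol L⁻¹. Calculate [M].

[M] = 0.22 mol L⁻¹

At equilibrium, K = [Z₂]·[L] / ([A]·[M]) = 0.60.
(0.093)·(0.020) / ((0.014)·([M])) = 0.60
[M] = 0.221 = 0.22 mol L⁻¹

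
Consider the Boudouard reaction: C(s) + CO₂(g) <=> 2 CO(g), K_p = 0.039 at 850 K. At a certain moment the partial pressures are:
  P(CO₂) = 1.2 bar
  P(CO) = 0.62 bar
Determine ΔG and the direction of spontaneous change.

ΔG = 14.9 kJ/mol; the forward reaction is non-spontaneous

(C is a pure solid — omitted from Q_p.)
Q_p = P(CO)² / P(CO₂) = (0.62)² / (1.2) = 0.320
ΔG = RT ln(Q_p/K_p) = (8.314 J mol⁻¹ K⁻¹)(850 K) × ln(0.320/0.039)
   = (7.067 kJ/mol)(2.105) = 14.9 kJ/mol
ΔG > 0, so the forward reaction is non-spontaneous (proceeds in reverse).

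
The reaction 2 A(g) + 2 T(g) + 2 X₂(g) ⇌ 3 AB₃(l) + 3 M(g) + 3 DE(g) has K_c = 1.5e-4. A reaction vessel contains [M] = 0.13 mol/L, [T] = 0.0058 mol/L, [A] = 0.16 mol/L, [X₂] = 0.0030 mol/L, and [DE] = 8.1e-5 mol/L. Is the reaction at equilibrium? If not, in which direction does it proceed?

(AB₃ is a pure liquid — omitted from Q_c.)
Q_c = [M]³·[DE]³ / ([A]²·[T]²·[X₂]²) = (0.13)³·(8.1e-5)³ / ((0.16)²·(0.0058)²·(0.0030)²) = 1.5e-4
Q_c = 1.5e-4 = K_c, so the system is already at equilibrium.

no net change (already at equilibrium)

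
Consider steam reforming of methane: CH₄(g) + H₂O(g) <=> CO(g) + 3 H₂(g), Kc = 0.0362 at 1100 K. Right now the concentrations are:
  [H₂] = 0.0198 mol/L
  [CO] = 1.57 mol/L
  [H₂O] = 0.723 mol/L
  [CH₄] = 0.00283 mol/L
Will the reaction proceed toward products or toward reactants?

Qc = [CO]·[H₂]³ / ([CH₄]·[H₂O]) = (1.57)·(0.0198)³ / ((0.00283)·(0.723)) = 0.00596
Qc = 0.00596 < Kc = 0.0362, so the forward reaction proceeds.

toward products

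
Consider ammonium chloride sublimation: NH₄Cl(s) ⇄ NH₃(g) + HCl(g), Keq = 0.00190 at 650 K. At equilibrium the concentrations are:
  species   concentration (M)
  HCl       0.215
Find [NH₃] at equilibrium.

(NH₄Cl is a pure solid — omitted from Keq.)
At equilibrium, Keq = [NH₃]·[HCl] = 0.00190.
([NH₃])·(0.215) = 0.00190
[NH₃] = 0.00884 M

[NH₃] = 0.00884 M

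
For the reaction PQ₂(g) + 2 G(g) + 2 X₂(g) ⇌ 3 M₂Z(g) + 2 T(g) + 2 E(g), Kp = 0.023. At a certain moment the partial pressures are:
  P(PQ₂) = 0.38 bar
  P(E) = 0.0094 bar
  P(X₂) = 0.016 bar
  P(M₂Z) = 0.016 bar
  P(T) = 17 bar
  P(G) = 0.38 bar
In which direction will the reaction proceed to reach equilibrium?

Qp = P(M₂Z)³·P(T)²·P(E)² / (P(PQ₂)·P(G)²·P(X₂)²) = (0.016)³·(17)²·(0.0094)² / ((0.38)·(0.38)²·(0.016)²) = 0.0074
Qp = 0.0074 < Kp = 0.023, so the forward reaction proceeds.

toward products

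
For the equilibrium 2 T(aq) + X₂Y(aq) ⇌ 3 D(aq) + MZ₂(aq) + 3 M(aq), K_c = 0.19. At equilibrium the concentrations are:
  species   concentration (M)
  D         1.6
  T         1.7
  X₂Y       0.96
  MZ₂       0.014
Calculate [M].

[M] = 2.1 M

At equilibrium, K_c = [D]³·[MZ₂]·[M]³ / ([T]²·[X₂Y]) = 0.19.
(1.6)³·(0.014)·([M])³ / ((1.7)²·(0.96)) = 0.19
[M]³ = 9.19 ⇒ [M] = 2.1 M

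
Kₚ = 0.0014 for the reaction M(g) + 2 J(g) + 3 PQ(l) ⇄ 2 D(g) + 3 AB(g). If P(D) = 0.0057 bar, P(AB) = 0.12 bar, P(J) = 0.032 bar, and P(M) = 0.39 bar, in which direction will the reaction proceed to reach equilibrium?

forward (toward products)

(PQ is a pure liquid — omitted from Qₚ.)
Qₚ = P(D)²·P(AB)³ / (P(M)·P(J)²) = (0.0057)²·(0.12)³ / ((0.39)·(0.032)²) = 1.4e-4
Qₚ = 1.4e-4 < Kₚ = 0.0014, so the forward reaction proceeds.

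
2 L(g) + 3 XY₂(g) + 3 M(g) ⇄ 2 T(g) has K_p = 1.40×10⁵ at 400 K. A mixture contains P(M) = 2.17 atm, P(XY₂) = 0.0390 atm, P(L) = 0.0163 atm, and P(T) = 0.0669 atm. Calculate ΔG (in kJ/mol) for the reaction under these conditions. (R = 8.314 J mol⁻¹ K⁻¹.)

Q_p = P(T)² / (P(L)²·P(XY₂)³·P(M)³) = (0.0669)² / ((0.0163)²·(0.0390)³·(2.17)³) = 27800
ΔG = RT ln(Q_p/K_p) = (8.314 J mol⁻¹ K⁻¹)(400 K) × ln(27800/1.40×10⁵)
   = (3.326 kJ/mol)(-1.617) = -5.38 kJ/mol
ΔG < 0, so the forward reaction is spontaneous (proceeds forward).

ΔG = -5.38 kJ/mol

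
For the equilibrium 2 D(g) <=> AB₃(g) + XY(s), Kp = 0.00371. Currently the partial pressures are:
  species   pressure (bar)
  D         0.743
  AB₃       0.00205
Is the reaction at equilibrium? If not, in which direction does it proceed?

at equilibrium

(XY is a pure solid — omitted from Qp.)
Qp = P(AB₃) / P(D)² = (0.00205) / (0.743)² = 0.00371
Qp = 0.00371 = Kp, so the system is already at equilibrium.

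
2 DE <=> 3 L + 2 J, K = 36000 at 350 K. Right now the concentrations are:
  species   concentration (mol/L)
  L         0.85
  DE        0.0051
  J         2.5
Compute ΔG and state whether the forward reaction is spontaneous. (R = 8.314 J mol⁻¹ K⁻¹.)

Q = [L]³·[J]² / [DE]² = (0.85)³·(2.5)² / (0.0051)² = 1.48×10⁵
ΔG = RT ln(Q/K) = (8.314 J mol⁻¹ K⁻¹)(350 K) × ln(1.48×10⁵/36000)
   = (2.910 kJ/mol)(1.414) = 4.11 kJ/mol
ΔG > 0, so the forward reaction is non-spontaneous (proceeds in reverse).

ΔG = 4.11 kJ/mol; the forward reaction is non-spontaneous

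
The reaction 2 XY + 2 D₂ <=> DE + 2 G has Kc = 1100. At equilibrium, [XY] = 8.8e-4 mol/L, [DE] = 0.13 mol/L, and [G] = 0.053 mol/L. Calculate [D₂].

At equilibrium, Kc = [DE]·[G]² / ([XY]²·[D₂]²) = 1100.
(0.13)·(0.053)² / ((8.8e-4)²·([D₂])²) = 1100
[D₂]² = 0.429 ⇒ [D₂] = 0.65 mol/L

[D₂] = 0.65 mol/L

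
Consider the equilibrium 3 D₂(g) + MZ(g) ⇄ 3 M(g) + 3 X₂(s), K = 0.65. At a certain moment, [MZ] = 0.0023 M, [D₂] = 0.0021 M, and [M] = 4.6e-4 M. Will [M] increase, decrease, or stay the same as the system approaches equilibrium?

decrease

(X₂ is a pure solid — omitted from Q.)
Q = [M]³ / ([D₂]³·[MZ]) = (4.6e-4)³ / ((0.0021)³·(0.0023)) = 4.6
Q = 4.6 > K = 0.65: net reverse reaction.
M is a product, so it decreases.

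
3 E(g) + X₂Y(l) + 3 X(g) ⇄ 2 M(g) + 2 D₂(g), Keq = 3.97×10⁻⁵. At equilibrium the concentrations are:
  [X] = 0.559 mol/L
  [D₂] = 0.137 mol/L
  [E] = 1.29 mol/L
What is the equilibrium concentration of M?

[M] = 0.0282 mol/L

(X₂Y is a pure liquid — omitted from Keq.)
At equilibrium, Keq = [M]²·[D₂]² / ([E]³·[X]³) = 3.97×10⁻⁵.
([M])²·(0.137)² / ((1.29)³·(0.559)³) = 3.97×10⁻⁵
[M]² = 7.93×10⁻⁴ ⇒ [M] = 0.0282 mol/L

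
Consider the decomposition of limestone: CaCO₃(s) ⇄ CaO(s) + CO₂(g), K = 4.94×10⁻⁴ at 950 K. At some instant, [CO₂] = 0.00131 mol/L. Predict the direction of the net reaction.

(CaCO₃, CaO are pure solids — omitted from Q.)
Q = [CO₂] = 0.00131
Q = 0.00131 > K = 4.94×10⁻⁴, so the reverse reaction proceeds.

toward reactants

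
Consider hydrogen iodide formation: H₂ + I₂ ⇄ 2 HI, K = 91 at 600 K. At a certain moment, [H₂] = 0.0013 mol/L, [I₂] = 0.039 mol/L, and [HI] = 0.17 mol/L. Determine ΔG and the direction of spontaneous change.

Q = [HI]² / ([H₂]·[I₂]) = (0.17)² / ((0.0013)·(0.039)) = 570
ΔG = RT ln(Q/K) = (8.314 J mol⁻¹ K⁻¹)(600 K) × ln(570/91)
   = (4.988 kJ/mol)(1.835) = 9.15 kJ/mol
ΔG > 0, so the forward reaction is non-spontaneous (proceeds in reverse).

ΔG = 9.15 kJ/mol; the forward reaction is non-spontaneous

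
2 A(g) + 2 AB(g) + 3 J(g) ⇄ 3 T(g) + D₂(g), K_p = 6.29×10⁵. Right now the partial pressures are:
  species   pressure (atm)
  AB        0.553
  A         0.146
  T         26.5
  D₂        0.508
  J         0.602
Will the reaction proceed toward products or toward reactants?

Q_p = P(T)³·P(D₂) / (P(A)²·P(AB)²·P(J)³) = (26.5)³·(0.508) / ((0.146)²·(0.553)²·(0.602)³) = 6.65×10⁶
Q_p = 6.65×10⁶ > K_p = 6.29×10⁵, so the reverse reaction proceeds.

reverse (toward reactants)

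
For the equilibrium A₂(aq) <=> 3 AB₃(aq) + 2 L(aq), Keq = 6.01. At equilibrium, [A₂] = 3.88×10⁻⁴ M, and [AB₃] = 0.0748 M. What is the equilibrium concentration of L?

At equilibrium, Keq = [AB₃]³·[L]² / [A₂] = 6.01.
(0.0748)³·([L])² / (3.88×10⁻⁴) = 6.01
[L]² = 5.57 ⇒ [L] = 2.36 M

[L] = 2.36 M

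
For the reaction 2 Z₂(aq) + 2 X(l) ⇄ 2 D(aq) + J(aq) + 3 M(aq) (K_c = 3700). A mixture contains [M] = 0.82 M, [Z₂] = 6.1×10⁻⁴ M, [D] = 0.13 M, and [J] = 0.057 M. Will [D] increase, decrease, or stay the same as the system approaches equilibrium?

(X is a pure liquid — omitted from Q_c.)
Q_c = [D]²·[J]·[M]³ / [Z₂]² = (0.13)²·(0.057)·(0.82)³ / (6.1×10⁻⁴)² = 1400
Q_c = 1400 < K_c = 3700: net forward reaction.
D is a product, so it increases.

increase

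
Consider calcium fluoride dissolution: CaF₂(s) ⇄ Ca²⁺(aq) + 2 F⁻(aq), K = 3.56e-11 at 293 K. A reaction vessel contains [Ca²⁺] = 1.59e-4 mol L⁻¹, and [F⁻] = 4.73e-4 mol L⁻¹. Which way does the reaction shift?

no net change (already at equilibrium)

(CaF₂ is a pure solid — omitted from Q.)
Q = [Ca²⁺]·[F⁻]² = (1.59e-4)·(4.73e-4)² = 3.56e-11
Q = 3.56e-11 = K, so the system is already at equilibrium.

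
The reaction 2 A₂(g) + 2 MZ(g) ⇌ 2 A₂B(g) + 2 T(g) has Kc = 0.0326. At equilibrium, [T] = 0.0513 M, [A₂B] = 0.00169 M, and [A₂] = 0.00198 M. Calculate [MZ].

At equilibrium, Kc = [A₂B]²·[T]² / ([A₂]²·[MZ]²) = 0.0326.
(0.00169)²·(0.0513)² / ((0.00198)²·([MZ])²) = 0.0326
[MZ]² = 0.0588 ⇒ [MZ] = 0.243 M

[MZ] = 0.243 M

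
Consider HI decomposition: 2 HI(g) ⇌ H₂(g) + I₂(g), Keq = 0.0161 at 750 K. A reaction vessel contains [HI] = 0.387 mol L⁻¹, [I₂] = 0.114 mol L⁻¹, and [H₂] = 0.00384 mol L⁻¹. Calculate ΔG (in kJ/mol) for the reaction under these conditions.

ΔG = -10.6 kJ/mol

Q = [H₂]·[I₂] / [HI]² = (0.00384)·(0.114) / (0.387)² = 0.00292
ΔG = RT ln(Q/Keq) = (8.314 J mol⁻¹ K⁻¹)(750 K) × ln(0.00292/0.0161)
   = (6.236 kJ/mol)(-1.707) = -10.6 kJ/mol
ΔG < 0, so the forward reaction is spontaneous (proceeds forward).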